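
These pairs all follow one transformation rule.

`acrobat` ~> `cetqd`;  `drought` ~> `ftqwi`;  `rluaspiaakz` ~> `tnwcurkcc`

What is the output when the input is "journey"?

lqwtp

What's happening: delete the last 2 characters, then shift every letter 2 places forward in the alphabet (wrapping around).
Applying both steps to "journey": "journ", then "lqwtp".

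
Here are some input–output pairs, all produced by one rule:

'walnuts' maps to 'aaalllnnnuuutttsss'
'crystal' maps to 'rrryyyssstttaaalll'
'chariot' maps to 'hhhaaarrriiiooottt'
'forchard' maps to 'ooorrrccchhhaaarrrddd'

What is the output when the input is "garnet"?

aaarrrnnneeettt

The rule is to delete the first character, then repeat every character 3 times.
Working it through for "garnet": intermediate "arnet", final "aaarrrnnneeettt".
(Check on "chariot": → "hariot" → "hhhaaarrriiiooottt" ✓)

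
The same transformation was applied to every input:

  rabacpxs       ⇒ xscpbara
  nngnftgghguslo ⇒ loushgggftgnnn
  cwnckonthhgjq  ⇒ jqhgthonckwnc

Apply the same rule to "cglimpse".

The pattern: reverse the string, then swap each adjacent pair of characters (1↔2, 3↔4, ...).
"cglimpse" → "espmilgc" → "semplicg".

semplicg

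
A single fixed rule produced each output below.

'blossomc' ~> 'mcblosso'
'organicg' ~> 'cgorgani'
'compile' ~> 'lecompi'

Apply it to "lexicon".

The rule is to move the last 2 characters to the front (rotate right by 2).
"lexicon" → "onlexic".

onlexic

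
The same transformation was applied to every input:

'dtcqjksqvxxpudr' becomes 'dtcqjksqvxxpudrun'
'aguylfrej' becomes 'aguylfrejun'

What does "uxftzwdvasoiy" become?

uxftzwdvasoiyun

The pattern: append "un".
On "uxftzwdvasoiy" that produces "uxftzwdvasoiyun".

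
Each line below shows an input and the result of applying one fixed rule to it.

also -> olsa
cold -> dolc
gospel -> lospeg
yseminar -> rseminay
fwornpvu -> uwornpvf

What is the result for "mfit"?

tfim

In each case the input is transformed by: swap the first and last characters.
Applying that to "mfit" gives "tfim".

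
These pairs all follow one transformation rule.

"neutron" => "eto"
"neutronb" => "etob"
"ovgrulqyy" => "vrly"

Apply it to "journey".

The rule is to keep every other character starting from the second (positions 2nd, 4th, 6th, ...).
So "journey" becomes "ore".

ore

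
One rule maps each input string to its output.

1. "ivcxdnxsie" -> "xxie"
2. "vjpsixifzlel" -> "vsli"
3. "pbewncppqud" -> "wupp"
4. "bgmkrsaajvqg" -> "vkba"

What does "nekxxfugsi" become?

xuni

Rule — keep one character in every 3, starting at position 1 (positions 1st, 4th, 7th, ...), then sort the characters into reverse alphabetical order.
On "nekxxfugsi": the first step gives "nxui", and the second then gives "xuni".
(Check on "vjpsixifzlel": → "vsil" → "vsli" ✓)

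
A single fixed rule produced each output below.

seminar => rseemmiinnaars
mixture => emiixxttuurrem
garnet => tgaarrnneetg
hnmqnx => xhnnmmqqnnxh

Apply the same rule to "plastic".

The transformation: double every character, then swap the first and last characters.
On "plastic": the first step gives "ppllaassttiicc", and the second then gives "cpllaassttiicp".

cpllaassttiicp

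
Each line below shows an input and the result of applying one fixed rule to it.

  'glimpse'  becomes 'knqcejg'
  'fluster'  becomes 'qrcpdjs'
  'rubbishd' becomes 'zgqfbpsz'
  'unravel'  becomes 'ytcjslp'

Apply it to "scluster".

What's happening: shift every letter 2 places backward in the alphabet (wrapping around), then move the first 3 characters to the end (rotate left by 3).
Working it through for "scluster": intermediate "qajsqrcp", final "sqrcpqaj".

sqrcpqaj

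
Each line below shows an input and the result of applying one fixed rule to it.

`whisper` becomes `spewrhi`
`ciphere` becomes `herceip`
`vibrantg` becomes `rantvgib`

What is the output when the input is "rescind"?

Each output is the input with this applied: swap the first and last characters, then move the first 3 characters to the end (rotate left by 3).
Applying both steps to "rescind": "descinr", then "cinrdes".

cinrdes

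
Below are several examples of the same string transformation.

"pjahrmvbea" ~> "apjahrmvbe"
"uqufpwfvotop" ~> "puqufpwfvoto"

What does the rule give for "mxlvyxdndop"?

pmxlvyxdndo

What's happening: move the last character to the front.
Applying that to "mxlvyxdndop" gives "pmxlvyxdndo".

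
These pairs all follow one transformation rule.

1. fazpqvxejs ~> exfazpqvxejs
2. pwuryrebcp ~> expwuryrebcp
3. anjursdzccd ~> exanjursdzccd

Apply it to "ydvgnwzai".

exydvgnwzai

The transformation: prepend "ex".
On "ydvgnwzai" that produces "exydvgnwzai".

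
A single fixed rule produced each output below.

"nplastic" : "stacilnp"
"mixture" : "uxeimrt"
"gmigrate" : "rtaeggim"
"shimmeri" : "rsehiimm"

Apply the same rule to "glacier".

The rule is to sort the characters into alphabetical order, then move the last 2 characters to the front (rotate right by 2).
So "glacier" becomes "lracegi".

lracegi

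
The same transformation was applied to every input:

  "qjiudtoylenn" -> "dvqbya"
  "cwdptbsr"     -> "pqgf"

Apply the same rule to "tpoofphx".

The rule is to keep every other character starting from the first (positions 1st, 3rd, 5th, ...), then shift every letter 13 places forward in the alphabet (wrapping around) — i.e. ROT13.
"tpoofphx" → "tofh" → "gbsu".

gbsu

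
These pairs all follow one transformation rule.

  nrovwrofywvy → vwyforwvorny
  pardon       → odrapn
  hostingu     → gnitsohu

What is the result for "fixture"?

rutxife

What's happening: move the last character to the front, then reverse the string.
"fixture" → "efixtur" → "rutxife".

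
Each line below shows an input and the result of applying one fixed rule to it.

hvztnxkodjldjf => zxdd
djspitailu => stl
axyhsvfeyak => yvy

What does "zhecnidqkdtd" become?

The pattern: keep one character in every 3, starting at position 3 (positions 3rd, 6th, 9th, ...).
"zhecnidqkdtd" → "eikd".

eikd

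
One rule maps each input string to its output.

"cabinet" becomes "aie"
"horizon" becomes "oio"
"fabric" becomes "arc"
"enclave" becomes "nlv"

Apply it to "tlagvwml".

lgwl

The transformation: keep every other character starting from the second (positions 2nd, 4th, 6th, ...).
Doing the same to "tlagvwml": "lgwl".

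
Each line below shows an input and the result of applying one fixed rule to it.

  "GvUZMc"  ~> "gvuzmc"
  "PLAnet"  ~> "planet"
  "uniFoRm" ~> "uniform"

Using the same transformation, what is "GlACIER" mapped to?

The rule is to convert every letter to lowercase.
Applying that to "GlACIER" gives "glacier".

glacier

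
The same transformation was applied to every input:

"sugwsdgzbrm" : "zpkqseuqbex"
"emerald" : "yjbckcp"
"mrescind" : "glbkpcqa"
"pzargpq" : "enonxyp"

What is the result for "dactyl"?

What's happening: move the last 3 characters to the front (rotate right by 3), then shift every letter 2 places backward in the alphabet (wrapping around).
Working it through for "dactyl": intermediate "tyldac", final "rwjbya".

rwjbya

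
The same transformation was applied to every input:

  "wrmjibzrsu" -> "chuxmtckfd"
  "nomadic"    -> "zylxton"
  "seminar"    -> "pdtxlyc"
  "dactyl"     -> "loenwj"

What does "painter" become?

laytpec

Each output is the input with this applied: swap each adjacent pair of characters (1↔2, 3↔4, ...), then shift every letter 11 places forward in the alphabet (wrapping around).
Working it through for "painter": intermediate "apnietr", final "laytpec".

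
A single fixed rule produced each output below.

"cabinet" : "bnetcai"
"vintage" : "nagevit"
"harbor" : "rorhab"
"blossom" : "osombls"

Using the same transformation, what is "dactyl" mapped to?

Rule — move the first 3 characters to the end (rotate left by 3), then swap the first and last characters.
"dactyl" → "tyldac" → "cyldat".

cyldat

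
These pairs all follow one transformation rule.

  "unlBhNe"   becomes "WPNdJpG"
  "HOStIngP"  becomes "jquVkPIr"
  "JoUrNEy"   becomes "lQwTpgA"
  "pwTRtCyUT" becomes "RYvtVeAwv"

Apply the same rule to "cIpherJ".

EkRJGTl

Looking at the pairs, the operation is to shift every letter 2 places forward in the alphabet (wrapping around), then flip the case of every letter.
"cIpherJ" → "eKrjgtL" → "EkRJGTl".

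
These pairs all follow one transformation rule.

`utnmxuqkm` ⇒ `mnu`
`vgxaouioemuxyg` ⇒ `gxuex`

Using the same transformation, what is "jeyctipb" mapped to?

byi

Each output is the input with this applied: move the last 2 characters to the front (rotate right by 2), then keep one character in every 3, starting at position 2 (positions 2nd, 5th, 8th, ...).
Working it through for "jeyctipb": intermediate "pbjeycti", final "byi".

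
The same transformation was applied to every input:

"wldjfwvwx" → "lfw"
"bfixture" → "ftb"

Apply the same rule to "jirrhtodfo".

ihd

What's happening: swap the first and last characters, then keep one character in every 3, starting at position 2 (positions 2nd, 5th, 8th, ...).
Doing the same to "jirrhtodfo": "ihd".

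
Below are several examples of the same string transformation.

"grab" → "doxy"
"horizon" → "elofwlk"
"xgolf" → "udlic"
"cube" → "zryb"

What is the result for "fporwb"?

The rule is to shift every letter 3 places backward in the alphabet (wrapping around).
So "fporwb" becomes "cmloty".

cmloty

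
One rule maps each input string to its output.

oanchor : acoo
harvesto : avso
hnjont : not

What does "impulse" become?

musi

The rule is to move the first character to the end, then keep every other character starting from the first (positions 1st, 3rd, 5th, ...).
"impulse" → "musi".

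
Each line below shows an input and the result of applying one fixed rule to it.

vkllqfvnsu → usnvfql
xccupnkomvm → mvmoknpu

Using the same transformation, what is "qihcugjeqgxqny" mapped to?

The transformation: reverse the string, then delete the last 3 characters.
On "qihcugjeqgxqny": the first step gives "ynqxgqejguchiq", and the second then gives "ynqxgqejguc".
(Check on "vkllqfvnsu": → "usnvfqllkv" → "usnvfql" ✓)

ynqxgqejguc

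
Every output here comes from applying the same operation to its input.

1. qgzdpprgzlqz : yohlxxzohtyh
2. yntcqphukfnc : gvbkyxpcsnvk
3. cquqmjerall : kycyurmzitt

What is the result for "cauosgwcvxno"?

kicwaoekdfvw

What's happening: shift every letter 8 places forward in the alphabet (wrapping around).
"cauosgwcvxno" → "kicwaoekdfvw".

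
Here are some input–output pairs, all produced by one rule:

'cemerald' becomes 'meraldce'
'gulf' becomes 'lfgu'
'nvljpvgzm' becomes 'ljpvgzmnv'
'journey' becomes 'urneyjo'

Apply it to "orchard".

Looking at the pairs, the operation is to move the first 2 characters to the end (rotate left by 2).
"orchard" → "chardor".

chardor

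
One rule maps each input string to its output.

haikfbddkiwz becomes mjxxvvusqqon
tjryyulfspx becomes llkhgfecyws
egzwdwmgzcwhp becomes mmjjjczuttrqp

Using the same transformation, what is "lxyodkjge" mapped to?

The pattern: sort the characters into reverse alphabetical order, then shift every letter 13 places forward in the alphabet (wrapping around) — i.e. ROT13.
Starting from "lxyodkjge": after the first operation, "yxolkjged"; after the second, "lkbyxwtrq".

lkbyxwtrq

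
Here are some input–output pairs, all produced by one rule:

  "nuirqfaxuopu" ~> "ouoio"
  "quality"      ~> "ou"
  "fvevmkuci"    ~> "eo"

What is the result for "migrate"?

The rule is to shift every letter 6 places backward in the alphabet (wrapping around), then keep only the vowels.
Applying both steps to "migrate": "gcaluny", then "au".

au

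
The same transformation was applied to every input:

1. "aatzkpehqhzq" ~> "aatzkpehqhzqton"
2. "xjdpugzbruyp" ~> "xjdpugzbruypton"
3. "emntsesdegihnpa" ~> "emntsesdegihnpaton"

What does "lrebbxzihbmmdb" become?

lrebbxzihbmmdbton

What's happening: append "ton".
On "lrebbxzihbmmdb" that produces "lrebbxzihbmmdbton".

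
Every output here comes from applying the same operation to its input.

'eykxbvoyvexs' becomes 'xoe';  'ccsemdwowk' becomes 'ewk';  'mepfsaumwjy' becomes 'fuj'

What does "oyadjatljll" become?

Rule — delete the first 2 characters, then keep one character in every 3, starting at position 2 (positions 2nd, 5th, 8th, ...).
Applying both steps to "oyadjatljll": "adjatljll", then "dtl".

dtl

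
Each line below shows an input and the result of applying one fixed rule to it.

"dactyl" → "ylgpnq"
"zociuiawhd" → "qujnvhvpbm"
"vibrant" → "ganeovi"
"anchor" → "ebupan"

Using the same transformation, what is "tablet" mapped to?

The transformation: shift every letter 13 places forward in the alphabet (wrapping around) — i.e. ROT13, then reverse the string.
"tablet" → "gnoyrg" → "gryong".

gryong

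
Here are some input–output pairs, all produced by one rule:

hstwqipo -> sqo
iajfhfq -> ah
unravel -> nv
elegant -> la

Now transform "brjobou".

The rule is to keep one character in every 3, starting at position 2 (positions 2nd, 5th, 8th, ...).
For "brjobou" the result is "rb".

rb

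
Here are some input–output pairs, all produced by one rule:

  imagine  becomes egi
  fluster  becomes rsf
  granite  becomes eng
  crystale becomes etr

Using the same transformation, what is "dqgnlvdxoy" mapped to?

ydnd

The rule is to reverse the string, then keep one character in every 3, starting at position 1 (positions 1st, 4th, 7th, ...).
Working it through for "dqgnlvdxoy": intermediate "yoxdvlngqd", final "ydnd".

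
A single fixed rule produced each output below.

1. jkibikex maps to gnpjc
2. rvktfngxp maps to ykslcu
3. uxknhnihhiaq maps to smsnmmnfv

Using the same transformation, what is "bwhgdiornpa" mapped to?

Looking at the pairs, the operation is to delete the first 3 characters, then shift every letter 5 places forward in the alphabet (wrapping around).
For "bwhgdiornpa", step one produces "gdiornpa"; step two turns that into "lintwsuf".

lintwsuf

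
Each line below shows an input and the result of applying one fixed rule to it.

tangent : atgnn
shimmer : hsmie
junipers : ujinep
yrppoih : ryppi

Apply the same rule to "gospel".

Looking at the pairs, the operation is to swap each adjacent pair of characters (1↔2, 3↔4, ...), then delete the last 2 characters.
Starting from "gospel": after the first operation, "ogpsle"; after the second, "ogps".

ogps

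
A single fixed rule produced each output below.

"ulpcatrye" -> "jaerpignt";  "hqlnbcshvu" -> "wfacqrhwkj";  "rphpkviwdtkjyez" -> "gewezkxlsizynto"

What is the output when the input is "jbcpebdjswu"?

yqretqsyhlj

What's happening: shift every letter 11 places backward in the alphabet (wrapping around).
So "jbcpebdjswu" becomes "yqretqsyhlj".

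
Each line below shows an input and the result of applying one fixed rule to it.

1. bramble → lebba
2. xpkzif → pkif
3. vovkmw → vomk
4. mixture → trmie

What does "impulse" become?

The rule is to sort the characters into reverse alphabetical order, then delete the first 2 characters.
On "impulse": the first step gives "uspmlie", and the second then gives "pmlie".
(Check on "vovkmw": → "wvvomk" → "vomk" ✓)

pmlie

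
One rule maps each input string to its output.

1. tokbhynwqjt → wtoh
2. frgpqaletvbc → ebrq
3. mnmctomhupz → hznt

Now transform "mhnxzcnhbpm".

hmhz

Looking at the pairs, the operation is to keep one character in every 3, starting at position 2 (positions 2nd, 5th, 8th, ...), then move the first 2 characters to the end (rotate left by 2).
On "mhnxzcnhbpm": the first step gives "hzhm", and the second then gives "hmhz".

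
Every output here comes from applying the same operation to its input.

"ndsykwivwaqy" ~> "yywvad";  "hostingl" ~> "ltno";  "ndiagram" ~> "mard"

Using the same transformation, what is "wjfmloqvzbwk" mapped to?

In each case the input is transformed by: keep every other character starting from the second (positions 2nd, 4th, 6th, ...), then swap the first and last characters.
Starting from "wjfmloqvzbwk": after the first operation, "jmovbk"; after the second, "kmovbj".

kmovbj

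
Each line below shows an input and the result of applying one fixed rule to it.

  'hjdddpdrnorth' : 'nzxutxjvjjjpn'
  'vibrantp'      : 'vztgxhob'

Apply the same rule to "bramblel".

What's happening: reverse the string, then shift every letter 6 places forward in the alphabet (wrapping around).
On "bramblel": the first step gives "lelbmarb", and the second then gives "rkrhsgxh".

rkrhsgxh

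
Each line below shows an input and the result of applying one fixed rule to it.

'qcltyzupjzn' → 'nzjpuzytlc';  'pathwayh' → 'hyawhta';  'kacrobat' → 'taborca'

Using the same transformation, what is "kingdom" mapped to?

modgni

The pattern: reverse the string, then delete the last character.
For "kingdom", step one produces "modgnik"; step two turns that into "modgni".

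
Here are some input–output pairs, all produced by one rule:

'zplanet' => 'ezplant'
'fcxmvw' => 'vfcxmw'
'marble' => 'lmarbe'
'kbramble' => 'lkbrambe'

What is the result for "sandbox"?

Looking at the pairs, the operation is to move the last character to the front, then swap the first and last characters.
"sandbox" → "osandbx".

osandbx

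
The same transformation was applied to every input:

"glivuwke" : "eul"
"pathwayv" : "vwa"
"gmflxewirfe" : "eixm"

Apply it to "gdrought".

Rule — keep one character in every 3, starting at position 2 (positions 2nd, 5th, 8th, ...), then reverse the string.
Working it through for "gdrought": intermediate "dut", final "tud".
(Check on "glivuwke": → "lue" → "eul" ✓)

tud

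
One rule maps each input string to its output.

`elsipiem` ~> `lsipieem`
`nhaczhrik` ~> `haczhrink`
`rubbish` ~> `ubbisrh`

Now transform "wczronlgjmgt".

What's happening: swap the first and last characters, then move the first character to the end.
On "wczronlgjmgt" that produces "czronlgjmgwt".
(Check on "rubbish": → "hubbisr" → "ubbisrh" ✓)

czronlgjmgwt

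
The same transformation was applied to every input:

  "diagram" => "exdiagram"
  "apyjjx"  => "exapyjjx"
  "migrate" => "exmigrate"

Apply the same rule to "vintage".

exvintage

The rule is to prepend "ex".
On "vintage" that produces "exvintage".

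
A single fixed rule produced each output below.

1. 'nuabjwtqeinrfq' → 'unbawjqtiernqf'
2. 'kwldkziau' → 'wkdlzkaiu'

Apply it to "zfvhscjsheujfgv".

Rule — swap each adjacent pair of characters (1↔2, 3↔4, ...).
For "zfvhscjsheujfgv" the result is "fzhvcssjehjugfv".

fzhvcssjehjugfv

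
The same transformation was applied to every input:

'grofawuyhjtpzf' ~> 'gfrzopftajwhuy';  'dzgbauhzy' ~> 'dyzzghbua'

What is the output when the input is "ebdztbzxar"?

erbadxzztb

Looking at the pairs, the operation is to take characters alternately from the front and the back (1st, last, 2nd, 2nd-last, ...).
Doing the same to "ebdztbzxar": "erbadxzztb".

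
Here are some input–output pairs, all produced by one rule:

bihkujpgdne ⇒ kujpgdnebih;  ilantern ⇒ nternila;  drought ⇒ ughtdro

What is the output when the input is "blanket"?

nketbla

Each output is the input with this applied: move the first 3 characters to the end (rotate left by 3).
Doing the same to "blanket": "nketbla".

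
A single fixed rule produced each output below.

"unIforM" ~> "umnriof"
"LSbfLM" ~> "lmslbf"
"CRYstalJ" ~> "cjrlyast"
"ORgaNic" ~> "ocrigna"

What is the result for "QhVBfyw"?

The rule is to take characters alternately from the front and the back (1st, last, 2nd, 2nd-last, ...), then convert every letter to lowercase.
"QhVBfyw" → "QwhyVfB" → "qwhyvfb".
(Check on "CRYstalJ": → "CJRlYast" → "cjrlyast" ✓)

qwhyvfb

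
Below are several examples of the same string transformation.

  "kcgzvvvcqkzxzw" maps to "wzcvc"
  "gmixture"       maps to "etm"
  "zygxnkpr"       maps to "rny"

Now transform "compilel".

What's happening: keep one character in every 3, starting at position 2 (positions 2nd, 5th, 8th, ...), then reverse the string.
Applying both steps to "compilel": "oil", then "lio".

lio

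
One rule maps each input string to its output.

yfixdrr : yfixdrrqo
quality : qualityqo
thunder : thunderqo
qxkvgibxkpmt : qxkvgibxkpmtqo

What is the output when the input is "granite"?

What's happening: append "qo".
On "granite" that produces "graniteqo".

graniteqo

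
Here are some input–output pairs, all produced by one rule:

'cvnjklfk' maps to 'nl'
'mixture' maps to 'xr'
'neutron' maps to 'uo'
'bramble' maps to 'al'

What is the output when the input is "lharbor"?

In each case the input is transformed by: keep one character in every 3, starting at position 3 (positions 3rd, 6th, 9th, ...).
"lharbor" → "ao".

ao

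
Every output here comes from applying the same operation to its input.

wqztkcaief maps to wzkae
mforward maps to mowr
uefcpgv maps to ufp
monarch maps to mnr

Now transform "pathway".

What's happening: move the last character to the front, then keep every other character starting from the second (positions 2nd, 4th, 6th, ...).
"pathway" → "ptw".

ptw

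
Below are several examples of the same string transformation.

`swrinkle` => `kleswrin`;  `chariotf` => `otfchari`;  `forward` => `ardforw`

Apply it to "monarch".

What's happening: move the last 3 characters to the front (rotate right by 3).
"monarch" → "rchmona".

rchmona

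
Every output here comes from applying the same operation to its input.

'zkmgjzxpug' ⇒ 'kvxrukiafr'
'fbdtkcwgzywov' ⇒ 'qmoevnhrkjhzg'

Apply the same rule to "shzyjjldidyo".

The rule is to shift every letter 11 places forward in the alphabet (wrapping around).
For "shzyjjldidyo" the result is "dskjuuwotojz".

dskjuuwotojz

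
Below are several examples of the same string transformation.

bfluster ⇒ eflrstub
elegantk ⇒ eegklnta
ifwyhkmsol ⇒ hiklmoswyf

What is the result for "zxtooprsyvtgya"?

The pattern: sort the characters into alphabetical order, then move the first character to the end.
"zxtooprsyvtgya" → "agooprsttvxyyz" → "gooprsttvxyyza".

gooprsttvxyyza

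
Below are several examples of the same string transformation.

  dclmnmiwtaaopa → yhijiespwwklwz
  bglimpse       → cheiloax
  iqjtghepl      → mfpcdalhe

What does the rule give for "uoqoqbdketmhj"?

kmkmxzgapidfq

The pattern: move the first character to the end, then shift every letter 4 places backward in the alphabet (wrapping around).
Applying both steps to "uoqoqbdketmhj": "oqoqbdketmhju", then "kmkmxzgapidfq".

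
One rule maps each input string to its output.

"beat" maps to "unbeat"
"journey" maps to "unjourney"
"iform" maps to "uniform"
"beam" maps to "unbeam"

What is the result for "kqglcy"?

unkqglcy

Rule — prepend "un".
On "kqglcy" that produces "unkqglcy".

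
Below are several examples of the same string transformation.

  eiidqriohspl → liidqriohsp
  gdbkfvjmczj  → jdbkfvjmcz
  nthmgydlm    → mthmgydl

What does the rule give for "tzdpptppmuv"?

vzdpptppmu

Each output is the input with this applied: delete the first character, then move the last character to the front.
Starting from "tzdpptppmuv": after the first operation, "zdpptppmuv"; after the second, "vzdpptppmu".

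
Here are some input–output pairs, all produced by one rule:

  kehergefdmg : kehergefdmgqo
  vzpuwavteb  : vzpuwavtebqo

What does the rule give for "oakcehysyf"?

oakcehysyfqo

The pattern: append "qo".
For "oakcehysyf" the result is "oakcehysyfqo".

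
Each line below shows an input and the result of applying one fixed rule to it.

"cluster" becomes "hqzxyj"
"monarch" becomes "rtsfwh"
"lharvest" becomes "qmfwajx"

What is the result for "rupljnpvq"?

The transformation: delete the last character, then shift every letter 5 places forward in the alphabet (wrapping around).
On "rupljnpvq": the first step gives "rupljnpv", and the second then gives "wzuqosua".

wzuqosua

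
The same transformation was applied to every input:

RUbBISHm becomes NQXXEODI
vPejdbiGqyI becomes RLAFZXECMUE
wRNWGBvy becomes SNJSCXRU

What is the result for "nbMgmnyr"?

JXICIJUN

Each output is the input with this applied: shift every letter 4 places backward in the alphabet (wrapping around), then convert every letter to uppercase.
On "nbMgmnyr": the first step gives "jxIcijun", and the second then gives "JXICIJUN".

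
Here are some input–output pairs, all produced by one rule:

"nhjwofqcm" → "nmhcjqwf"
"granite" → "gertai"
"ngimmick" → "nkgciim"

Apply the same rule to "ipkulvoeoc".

icpokeuol

Looking at the pairs, the operation is to take characters alternately from the front and the back (1st, last, 2nd, 2nd-last, ...), then delete the last character.
On "ipkulvoeoc" that produces "icpokeuol".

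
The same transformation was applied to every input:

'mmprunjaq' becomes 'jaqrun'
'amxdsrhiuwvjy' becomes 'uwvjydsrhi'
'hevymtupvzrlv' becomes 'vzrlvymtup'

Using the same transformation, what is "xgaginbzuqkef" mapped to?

Looking at the pairs, the operation is to delete the first 3 characters, then swap the front and back halves of the string.
"xgaginbzuqkef" → "ginbzuqkef" → "uqkefginbz".

uqkefginbz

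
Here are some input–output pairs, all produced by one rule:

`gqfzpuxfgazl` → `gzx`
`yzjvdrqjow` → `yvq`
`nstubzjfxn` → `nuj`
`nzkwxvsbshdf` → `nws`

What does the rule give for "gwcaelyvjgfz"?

Looking at the pairs, the operation is to delete the last 3 characters, then keep one character in every 3, starting at position 1 (positions 1st, 4th, 7th, ...).
On "gwcaelyvjgfz": the first step gives "gwcaelyvj", and the second then gives "gay".

gay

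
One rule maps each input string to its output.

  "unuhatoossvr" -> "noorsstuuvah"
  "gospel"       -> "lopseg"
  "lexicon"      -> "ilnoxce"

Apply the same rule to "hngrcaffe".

In each case the input is transformed by: sort the characters into alphabetical order, then move the first 2 characters to the end (rotate left by 2).
Doing the same to "hngrcaffe": "effghnrac".
(Check on "lexicon": → "ceilnox" → "ilnoxce" ✓)

effghnrac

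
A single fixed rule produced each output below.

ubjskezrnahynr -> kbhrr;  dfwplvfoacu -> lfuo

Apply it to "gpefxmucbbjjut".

xpjct

Looking at the pairs, the operation is to keep one character in every 3, starting at position 2 (positions 2nd, 5th, 8th, ...), then swap each adjacent pair of characters (1↔2, 3↔4, ...).
Applying both steps to "gpefxmucbbjjut": "pxcjt", then "xpjct".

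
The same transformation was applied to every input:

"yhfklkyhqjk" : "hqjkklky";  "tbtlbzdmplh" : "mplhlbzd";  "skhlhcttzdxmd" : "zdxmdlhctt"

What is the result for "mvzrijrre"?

The pattern: delete the first 3 characters, then swap the front and back halves of the string.
So "mvzrijrre" becomes "rrerij".

rrerij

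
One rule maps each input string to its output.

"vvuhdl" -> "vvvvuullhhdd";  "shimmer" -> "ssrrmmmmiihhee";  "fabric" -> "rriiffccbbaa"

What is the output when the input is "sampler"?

In each case the input is transformed by: double every character, then sort the characters into reverse alphabetical order.
"sampler" → "ssrrppmmlleeaa".

ssrrppmmlleeaa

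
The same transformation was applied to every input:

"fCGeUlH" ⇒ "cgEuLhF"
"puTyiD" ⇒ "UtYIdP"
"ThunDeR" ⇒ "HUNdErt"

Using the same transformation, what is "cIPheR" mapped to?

ipHErC

Each output is the input with this applied: flip the case of every letter, then move the first character to the end.
On "cIPheR": the first step gives "CipHEr", and the second then gives "ipHErC".
(Check on "ThunDeR": → "tHUNdEr" → "HUNdErt" ✓)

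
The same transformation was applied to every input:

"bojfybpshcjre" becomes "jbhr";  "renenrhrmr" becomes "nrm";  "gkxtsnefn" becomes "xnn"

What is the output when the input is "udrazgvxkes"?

In each case the input is transformed by: keep one character in every 3, starting at position 3 (positions 3rd, 6th, 9th, ...).
Doing the same to "udrazgvxkes": "rgk".

rgk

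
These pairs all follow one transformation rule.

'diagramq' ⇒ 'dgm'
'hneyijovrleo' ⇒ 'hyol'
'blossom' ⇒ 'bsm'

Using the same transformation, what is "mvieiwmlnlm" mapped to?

meml

Rule — keep one character in every 3, starting at position 1 (positions 1st, 4th, 7th, ...).
For "mvieiwmlnlm" the result is "meml".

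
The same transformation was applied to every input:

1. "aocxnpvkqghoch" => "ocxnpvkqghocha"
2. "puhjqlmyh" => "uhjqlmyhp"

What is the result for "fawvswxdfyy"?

The pattern: move the first character to the end.
Doing the same to "fawvswxdfyy": "awvswxdfyyf".

awvswxdfyyf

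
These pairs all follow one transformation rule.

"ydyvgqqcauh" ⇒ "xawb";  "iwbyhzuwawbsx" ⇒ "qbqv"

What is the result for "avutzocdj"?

What's happening: keep one character in every 3, starting at position 2 (positions 2nd, 5th, 8th, ...), then shift every letter 6 places backward in the alphabet (wrapping around).
Working it through for "avutzocdj": intermediate "vzd", final "ptx".

ptx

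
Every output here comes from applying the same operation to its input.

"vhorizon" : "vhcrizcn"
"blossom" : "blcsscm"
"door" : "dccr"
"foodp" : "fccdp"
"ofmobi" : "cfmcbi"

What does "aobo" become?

In each case the input is transformed by: replace every "o" with "c".
Applying that to "aobo" gives "acbc".

acbc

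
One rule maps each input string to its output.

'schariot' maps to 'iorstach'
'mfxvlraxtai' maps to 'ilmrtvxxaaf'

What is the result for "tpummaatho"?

In each case the input is transformed by: sort the characters into alphabetical order, then move the first 3 characters to the end (rotate left by 3).
For "tpummaatho", step one produces "aahmmopttu"; step two turns that into "mmopttuaah".

mmopttuaah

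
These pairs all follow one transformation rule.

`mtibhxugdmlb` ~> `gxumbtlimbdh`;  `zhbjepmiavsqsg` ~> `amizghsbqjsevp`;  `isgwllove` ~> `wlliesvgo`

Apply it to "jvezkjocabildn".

aocjnvdelzikbj

Each output is the input with this applied: take characters alternately from the front and the back (1st, last, 2nd, 2nd-last, ...), then move the last 3 characters to the front (rotate right by 3).
"jvezkjocabildn" → "jnvdelzikbjaoc" → "aocjnvdelzikbj".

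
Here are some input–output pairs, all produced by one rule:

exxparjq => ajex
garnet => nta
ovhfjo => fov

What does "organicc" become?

The rule is to swap the front and back halves of the string, then keep every other character starting from the first (positions 1st, 3rd, 5th, ...).
On "organicc": the first step gives "niccorga", and the second then gives "ncog".

ncog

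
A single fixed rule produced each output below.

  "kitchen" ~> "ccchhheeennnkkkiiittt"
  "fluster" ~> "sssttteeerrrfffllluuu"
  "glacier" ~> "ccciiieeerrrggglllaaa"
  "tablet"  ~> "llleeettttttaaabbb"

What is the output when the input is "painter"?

nnnttteeerrrpppaaaiii

Each output is the input with this applied: move the first 3 characters to the end (rotate left by 3), then repeat every character 3 times.
On "painter": the first step gives "nterpai", and the second then gives "nnnttteeerrrpppaaaiii".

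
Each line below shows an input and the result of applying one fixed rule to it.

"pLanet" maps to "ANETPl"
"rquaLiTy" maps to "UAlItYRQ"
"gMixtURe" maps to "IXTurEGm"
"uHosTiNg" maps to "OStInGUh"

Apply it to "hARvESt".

rVesTHa

Each output is the input with this applied: flip the case of every letter, then move the first 2 characters to the end (rotate left by 2).
On "hARvESt" that produces "rVesTHa".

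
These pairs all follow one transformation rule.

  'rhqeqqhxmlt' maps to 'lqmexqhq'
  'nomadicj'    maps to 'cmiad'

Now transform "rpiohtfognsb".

Rule — take characters alternately from the front and the back (1st, last, 2nd, 2nd-last, ...), then delete the first 3 characters.
So "rpiohtfognsb" becomes "sinoghotf".

sinoghotf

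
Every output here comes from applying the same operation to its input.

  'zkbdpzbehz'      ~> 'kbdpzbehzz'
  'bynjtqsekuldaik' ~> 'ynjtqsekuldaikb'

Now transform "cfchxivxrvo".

fchxivxrvoc

In each case the input is transformed by: move the first character to the end.
So "cfchxivxrvo" becomes "fchxivxrvoc".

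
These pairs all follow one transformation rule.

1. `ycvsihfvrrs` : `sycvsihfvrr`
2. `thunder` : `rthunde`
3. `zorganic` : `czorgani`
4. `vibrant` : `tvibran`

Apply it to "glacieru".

uglacier

Each output is the input with this applied: move the last character to the front.
Doing the same to "glacieru": "uglacier".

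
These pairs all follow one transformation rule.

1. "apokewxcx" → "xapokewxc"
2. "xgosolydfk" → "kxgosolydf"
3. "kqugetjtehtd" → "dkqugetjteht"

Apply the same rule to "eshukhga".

The transformation: move the last character to the front.
On "eshukhga" that produces "aeshukhg".

aeshukhg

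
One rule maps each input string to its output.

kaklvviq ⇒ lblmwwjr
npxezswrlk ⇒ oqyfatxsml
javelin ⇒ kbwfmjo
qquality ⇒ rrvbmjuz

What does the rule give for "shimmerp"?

tijnnfsq

Rule — shift every letter 1 place forward in the alphabet (wrapping around).
Applying that to "shimmerp" gives "tijnnfsq".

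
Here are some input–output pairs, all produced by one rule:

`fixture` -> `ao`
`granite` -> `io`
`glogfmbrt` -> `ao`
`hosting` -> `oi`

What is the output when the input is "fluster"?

ao

In each case the input is transformed by: shift every letter 5 places backward in the alphabet (wrapping around), then keep only the vowels.
Starting from "fluster": after the first operation, "agpnozm"; after the second, "ao".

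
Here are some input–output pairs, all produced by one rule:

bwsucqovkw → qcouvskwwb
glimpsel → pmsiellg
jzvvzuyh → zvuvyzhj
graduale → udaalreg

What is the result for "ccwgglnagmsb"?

In each case the input is transformed by: swap the front and back halves of the string, then take characters alternately from the front and the back (1st, last, 2nd, 2nd-last, ...).
Applying both steps to "ccwgglnagmsb": "nagmsbccwggl", then "nlagggmwscbc".

nlagggmwscbc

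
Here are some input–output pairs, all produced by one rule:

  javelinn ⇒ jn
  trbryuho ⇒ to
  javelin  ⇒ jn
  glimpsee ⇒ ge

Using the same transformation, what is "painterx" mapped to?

Rule — take characters alternately from the front and the back (1st, last, 2nd, 2nd-last, ...), then keep only the first 2 characters.
Starting from "painterx": after the first operation, "pxarient"; after the second, "px".
(Check on "javelin": → "jnaivle" → "jn" ✓)

px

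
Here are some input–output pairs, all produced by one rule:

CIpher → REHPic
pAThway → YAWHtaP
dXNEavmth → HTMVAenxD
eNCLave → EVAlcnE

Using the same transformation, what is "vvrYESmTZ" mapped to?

In each case the input is transformed by: reverse the string, then flip the case of every letter.
"vvrYESmTZ" → "ztMseyRVV".

ztMseyRVV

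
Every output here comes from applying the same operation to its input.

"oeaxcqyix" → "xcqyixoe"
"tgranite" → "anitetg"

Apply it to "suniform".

In each case the input is transformed by: move the first 3 characters to the end (rotate left by 3), then delete the last character.
Working it through for "suniform": intermediate "iformsun", final "iformsu".
(Check on "oeaxcqyix": → "xcqyixoea" → "xcqyixoe" ✓)

iformsu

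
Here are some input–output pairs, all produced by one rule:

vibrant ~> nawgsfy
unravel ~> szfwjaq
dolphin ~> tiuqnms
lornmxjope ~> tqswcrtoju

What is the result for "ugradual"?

lzfwziqf

In each case the input is transformed by: swap each adjacent pair of characters (1↔2, 3↔4, ...), then shift every letter 5 places forward in the alphabet (wrapping around).
Applying both steps to "ugradual": "guarudla", then "lzfwziqf".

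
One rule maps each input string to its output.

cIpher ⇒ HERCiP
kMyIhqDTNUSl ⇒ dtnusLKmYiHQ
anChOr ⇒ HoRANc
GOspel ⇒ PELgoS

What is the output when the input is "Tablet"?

The pattern: flip the case of every letter, then swap the front and back halves of the string.
Starting from "Tablet": after the first operation, "tABLET"; after the second, "LETtAB".

LETtAB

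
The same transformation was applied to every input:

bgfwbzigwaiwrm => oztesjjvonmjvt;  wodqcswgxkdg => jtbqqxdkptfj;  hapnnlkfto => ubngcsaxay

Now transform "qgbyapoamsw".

djtfozlnnbc

The transformation: shift every letter 13 places forward in the alphabet (wrapping around) — i.e. ROT13, then take characters alternately from the front and the back (1st, last, 2nd, 2nd-last, ...).
Working it through for "qgbyapoamsw": intermediate "dtolncbnzfj", final "djtfozlnnbc".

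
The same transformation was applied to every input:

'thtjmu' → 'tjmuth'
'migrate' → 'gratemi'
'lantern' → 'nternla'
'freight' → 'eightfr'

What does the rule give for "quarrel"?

Rule — move the first 2 characters to the end (rotate left by 2).
Applying that to "quarrel" gives "arrelqu".

arrelqu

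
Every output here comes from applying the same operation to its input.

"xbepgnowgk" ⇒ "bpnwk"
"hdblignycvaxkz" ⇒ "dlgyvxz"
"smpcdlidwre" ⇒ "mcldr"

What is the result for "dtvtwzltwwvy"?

The transformation: keep every other character starting from the second (positions 2nd, 4th, 6th, ...).
Doing the same to "dtvtwzltwwvy": "ttztwy".

ttztwy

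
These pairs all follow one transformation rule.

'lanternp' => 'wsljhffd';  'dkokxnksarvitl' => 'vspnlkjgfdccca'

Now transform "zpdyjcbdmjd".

vvvutrqhebb

Looking at the pairs, the operation is to shift every letter 8 places backward in the alphabet (wrapping around), then sort the characters into reverse alphabetical order.
On "zpdyjcbdmjd": the first step gives "rhvqbutvebv", and the second then gives "vvvutrqhebb".
(Check on "lanternp": → "dsflwjfh" → "wsljhffd" ✓)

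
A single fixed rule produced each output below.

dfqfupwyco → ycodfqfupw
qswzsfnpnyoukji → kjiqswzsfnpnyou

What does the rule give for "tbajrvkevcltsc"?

tsctbajrvkevcl

Rule — move the last 3 characters to the front (rotate right by 3).
On "tbajrvkevcltsc" that produces "tsctbajrvkevcl".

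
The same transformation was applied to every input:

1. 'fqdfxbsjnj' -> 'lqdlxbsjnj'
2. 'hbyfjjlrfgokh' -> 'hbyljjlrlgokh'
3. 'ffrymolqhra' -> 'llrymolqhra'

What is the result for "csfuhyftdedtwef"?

csluhyltdedtwel

The rule is to replace every "f" with "l".
For "csfuhyftdedtwef" the result is "csluhyltdedtwel".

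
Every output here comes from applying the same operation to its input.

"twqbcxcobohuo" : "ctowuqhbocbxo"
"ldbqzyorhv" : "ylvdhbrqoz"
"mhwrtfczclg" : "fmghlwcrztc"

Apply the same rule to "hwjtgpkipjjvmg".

ihgwmjvtjgjppk

The pattern: take characters alternately from the front and the back (1st, last, 2nd, 2nd-last, ...), then move the last character to the front.
Working it through for "hwjtgpkipjjvmg": intermediate "hgwmjvtjgjppki", final "ihgwmjvtjgjppk".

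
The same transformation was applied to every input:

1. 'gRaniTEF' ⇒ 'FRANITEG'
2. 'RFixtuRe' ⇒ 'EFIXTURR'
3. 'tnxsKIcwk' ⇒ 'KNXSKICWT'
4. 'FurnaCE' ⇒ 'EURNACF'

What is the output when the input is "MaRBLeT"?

TARBLEM

Each output is the input with this applied: swap the first and last characters, then convert every letter to uppercase.
"MaRBLeT" → "TaRBLeM" → "TARBLEM".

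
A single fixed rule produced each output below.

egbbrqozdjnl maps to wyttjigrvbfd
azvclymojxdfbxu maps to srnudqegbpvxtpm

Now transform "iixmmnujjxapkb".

Each output is the input with this applied: shift every letter 8 places backward in the alphabet (wrapping around).
"iixmmnujjxapkb" → "aapeefmbbpshct".

aapeefmbbpshct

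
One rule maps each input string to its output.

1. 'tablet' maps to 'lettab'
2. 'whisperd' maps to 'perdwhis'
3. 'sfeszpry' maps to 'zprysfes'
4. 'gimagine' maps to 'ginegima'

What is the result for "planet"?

What's happening: swap the front and back halves of the string.
On "planet" that produces "netpla".

netpla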